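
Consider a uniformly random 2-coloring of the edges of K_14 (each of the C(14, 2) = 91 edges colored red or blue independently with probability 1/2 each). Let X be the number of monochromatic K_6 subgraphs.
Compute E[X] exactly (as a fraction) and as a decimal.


Let X = Σ_S X_S over the C(14, 6) = 3003 subsets S of size 6, where X_S = 1 if the K_6 on S is monochromatic.
For a fixed S, the K_6 on S has C(6, 2) = 15 edges. P[all 15 edges red] = (1/2)^15, and likewise for blue, so P[monochromatic] = 2·(1/2)^15 = 2^{1 − 15} = 1/16384.
By linearity: E[X] = C(14, 6) · 2^{1 − 15} = 3003 · 1/16384 = 3003/16384.
Numerically: E[X] ≈ 0.183289.

E[X] = C(14,6)·2^(1−C(6,2)) = 3003/16384 ≈ 0.183289.


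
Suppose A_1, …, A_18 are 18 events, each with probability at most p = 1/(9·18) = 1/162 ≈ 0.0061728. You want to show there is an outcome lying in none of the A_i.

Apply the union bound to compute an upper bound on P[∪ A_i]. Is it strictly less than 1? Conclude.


Union bound: P[∪_{i=1}^{18} A_i] ≤ Σ_i P[A_i] ≤ 18·p = 18·(1/162) = 1/9.
Numerically: 1/9 ≈ 0.1111111.
Is 1/9 < 1? YES.
Since P[∪ A_i] ≤ 1/9 < 1, the complement has P[∩ A_i^c] ≥ 1 − 1/9 = 8/9 > 0, so some outcome avoids every A_i.

18·p = 1/9 ≈ 0.1111111; existence CERTIFIED by the union bound.


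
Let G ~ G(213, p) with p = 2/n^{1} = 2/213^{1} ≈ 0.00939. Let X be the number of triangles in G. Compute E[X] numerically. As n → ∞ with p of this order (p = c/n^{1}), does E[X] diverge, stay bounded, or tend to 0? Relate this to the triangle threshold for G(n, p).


Number of potential triangles: C(213, 3) = 1587986.
Each occurs with probability p³ ≈ (0.00939)³ ≈ 8.27849e-07.
By linearity: E[X] = C(213, 3)·p³ ≈ 1587986 · 8.27849e-07 ≈ 1.315.
Here α = 1, so p = 2/n is exactly at the triangle threshold p ~ 1/n. Asymptotically E[X] → c³/6 = 2³/6 = 4/3 ≈ 1.333, a bounded constant. In this regime the triangle count is asymptotically Poisson(c³/6).

E[X] ≈ 1.315; in regime p = Θ(1/n^{1}) E[X] stays bounded (at the triangle threshold p ~ 1/n).


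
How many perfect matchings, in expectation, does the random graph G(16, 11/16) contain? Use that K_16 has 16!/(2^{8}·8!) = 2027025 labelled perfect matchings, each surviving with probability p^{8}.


K_16 has 16!/(2^{8}·8!) = 2027025 labelled perfect matchings.
For each such perfect matching H, let X_H = 1 if all 8 edges of H are present in G. Then P[X_H = 1] = p^{8} = (11/16)^{8} = 214358881/4294967296.
By linearity: E[X] = Σ_H E[X_H] = 2027025 · p^{8} = 2027025 · 214358881/4294967296 = 434510810759025/4294967296.
Numerically: E[X] ≈ 101167.

E[X] = 2027025 · (11/16)^{8} = 434510810759025/4294967296 ≈ 101167.


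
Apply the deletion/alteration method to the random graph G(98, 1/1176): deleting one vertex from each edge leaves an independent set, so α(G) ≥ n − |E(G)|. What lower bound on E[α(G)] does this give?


E[|E(G)|] = C(98, 2)·p = 4753 · (1/1176) = 97/24.
E[α(G)] ≥ n − E[|E(G)|] = 98 − 97/24 = 2255/24.
Numerically: ≈ 93.9583.
(This is only a lower bound; the true E[α(G)] may be larger.)

E[α(G)] ≥ 2255/24 ≈ 93.9583.


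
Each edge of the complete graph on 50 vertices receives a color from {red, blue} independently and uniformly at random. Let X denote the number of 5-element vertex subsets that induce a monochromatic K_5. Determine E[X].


Let X = Σ_S X_S over the C(50, 5) = 2118760 subsets S of size 5, where X_S = 1 if the K_5 on S is monochromatic.
For a fixed S, the K_5 on S has C(5, 2) = 10 edges. P[all 10 edges red] = (1/2)^10, and likewise for blue, so P[monochromatic] = 2·(1/2)^10 = 2^{1 − 10} = 1/512.
Summing: E[X] = C(50, 5) · 2^{1 − 10} = 2118760 · 1/512 = 264845/64.
Numerically: E[X] ≈ 4138.2031.

E[X] = C(50,5)·2^(1−C(5,2)) = 264845/64 ≈ 4138.2031.


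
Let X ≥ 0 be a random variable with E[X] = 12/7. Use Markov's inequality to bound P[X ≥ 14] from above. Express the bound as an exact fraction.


μ = E[X] = 12/7, a = 14.
Markov: P[X ≥ 14] ≤ μ/a = (12/7)/14 = 6/49.
Numerically: ≈ 0.12245.
(Since a = 14 > μ = 1.71429, the bound 6/49 is < 1 and informative.)

P[X ≥ 14] ≤ 6/49 ≈ 0.12245.


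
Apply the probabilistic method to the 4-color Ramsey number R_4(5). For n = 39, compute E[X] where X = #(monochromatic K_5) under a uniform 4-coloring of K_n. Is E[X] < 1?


E[X] = C(39, 5) · 4^{1 − 10} = 575757 · 4^{−9} = 575757/262144.
As a reduced fraction: E[X] = 575757/262144 ≈ 2.1963.
Is E[X] < 1? NO.
Since E[X] ≥ 1, the first-moment bound is inconclusive at n = 39; it does NOT by itself certify R_4(5) > 39.

E[X] = 575757/262144 ≈ 2.1963; E[X] ≥ 1; first-moment method inconclusive here.


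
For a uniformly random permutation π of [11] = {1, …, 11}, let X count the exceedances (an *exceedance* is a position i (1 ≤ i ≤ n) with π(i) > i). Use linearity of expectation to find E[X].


Write X = Σ_{i=1}^{11} X_i, where X_i = 1_{π(i) > i}.
For each fixed i, π(i) is uniform over {1, …, 11} (marginal of a uniform permutation), so P[π(i) > i] = (n − i)/n. Summing: Σ_{i=1}^{11} (n − i)/n = (0 + 1 + … + 10)/11 = 11(11 − 1)/(2·11) = (11 − 1)/2.
Hence E[X] = Σ_{i=1}^{11} (11 − i)/11 = 5 ≈ 5.00000.

E[X] = 5 = 5.00000.


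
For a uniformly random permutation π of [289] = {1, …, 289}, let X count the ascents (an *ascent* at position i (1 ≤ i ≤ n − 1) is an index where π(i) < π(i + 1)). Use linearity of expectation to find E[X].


Write X = Σ X_I over i = 1, …, 288, with X_I the indicator of one ascent.
There are 288 indicators.
For each fixed i, the pair (π(i), π(i+1)) is a uniformly random ordered pair of distinct values from {1, …, 289}; by symmetry P[π(i) < π(i+1)] = 1/2.
By linearity: E[X] = 288 · (1/2) = (289 − 1) · (1/2) = 144 ≈ 144.00000.

E[X] = 144 = 144.00000.


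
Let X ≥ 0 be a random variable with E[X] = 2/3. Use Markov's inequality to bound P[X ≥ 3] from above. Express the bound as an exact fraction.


μ = E[X] = 2/3, a = 3.
Markov: P[X ≥ 3] ≤ μ/a = (2/3)/3 = 2/9.
Numerically: ≈ 0.2222.
(Since a = 3 > μ = 0.6667, the bound 2/9 is < 1 and informative.)

P[X ≥ 3] ≤ 2/9 ≈ 0.2222.


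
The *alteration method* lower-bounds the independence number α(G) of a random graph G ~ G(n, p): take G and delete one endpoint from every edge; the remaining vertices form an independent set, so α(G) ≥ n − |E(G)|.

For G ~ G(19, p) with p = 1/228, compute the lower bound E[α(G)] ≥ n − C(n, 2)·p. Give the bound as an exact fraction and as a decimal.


E[|E(G)|] = C(19, 2)·p = 171 · (1/228) = 3/4.
E[α(G)] ≥ n − E[|E(G)|] = 19 − 3/4 = 73/4.
Numerically: ≈ 18.250000.
(This is only a lower bound; the true E[α(G)] may be larger.)

E[α(G)] ≥ 73/4 ≈ 18.250000.


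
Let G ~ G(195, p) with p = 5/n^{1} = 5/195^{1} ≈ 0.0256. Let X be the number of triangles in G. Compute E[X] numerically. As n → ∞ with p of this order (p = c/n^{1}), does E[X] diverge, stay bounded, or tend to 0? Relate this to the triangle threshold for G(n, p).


Number of potential triangles: C(195, 3) = 1216865.
Each occurs with probability p³ ≈ (0.0256)³ ≈ 1.68580e-05.
By linearity: E[X] = C(195, 3)·p³ ≈ 1216865 · 1.68580e-05 ≈ 20.514.
Here α = 1, so p = 5/n is exactly at the triangle threshold p ~ 1/n. Asymptotically E[X] → c³/6 = 5³/6 = 125/6 ≈ 20.833, a bounded constant. In this regime the triangle count is asymptotically Poisson(c³/6).

E[X] ≈ 20.514; in regime p = Θ(1/n^{1}) E[X] stays bounded (at the triangle threshold p ~ 1/n).


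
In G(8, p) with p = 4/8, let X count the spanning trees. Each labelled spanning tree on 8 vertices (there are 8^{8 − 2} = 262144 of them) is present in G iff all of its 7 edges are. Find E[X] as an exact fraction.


K_8 has 8^{8 − 2} = 262144 labelled spanning trees.
For each such spanning tree H, let X_H = 1 if all 7 edges of H are present in G. Then P[X_H = 1] = p^{7} = (1/2)^{7} = 1/128.
By linearity: E[X] = Σ_H E[X_H] = 262144 · p^{7} = 262144 · 1/128 = 2048.
Numerically: E[X] ≈ 2048.

E[X] = 262144 · (1/2)^{7} = 2048 ≈ 2048.


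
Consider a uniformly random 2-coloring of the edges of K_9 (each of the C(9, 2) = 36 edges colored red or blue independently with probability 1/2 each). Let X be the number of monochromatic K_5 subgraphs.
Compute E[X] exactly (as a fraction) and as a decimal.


Let X = Σ_S X_S over the C(9, 5) = 126 subsets S of size 5, where X_S = 1 if the K_5 on S is monochromatic.
For a fixed S, the K_5 on S has C(5, 2) = 10 edges. P[all 10 edges red] = (1/2)^10, and likewise for blue, so P[monochromatic] = 2·(1/2)^10 = 2^{1 − 10} = 1/512.
By linearity of expectation: E[X] = C(9, 5) · 2^{1 − 10} = 126 · 1/512 = 63/256.
Numerically: E[X] ≈ 0.2461.

E[X] = C(9,5)·2^(1−C(5,2)) = 63/256 ≈ 0.2461.


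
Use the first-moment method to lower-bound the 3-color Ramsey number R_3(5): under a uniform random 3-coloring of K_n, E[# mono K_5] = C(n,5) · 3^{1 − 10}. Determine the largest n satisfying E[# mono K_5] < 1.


We need C(n, 5) · 3^{1 − 10} < 1, i.e. C(n, 5) < 3^{10 − 1} = 19683.
Check values of n near the boundary:
  n = 19: C(19, 5) = 11628; 11628 < 19683? YES
  n = 20: C(20, 5) = 15504; 15504 < 19683? YES
  n = 21: C(21, 5) = 20349; 20349 < 19683? NO
  n = 22: C(22, 5) = 26334; 26334 < 19683? NO
The largest n with C(n, 5) < 19683 is n = 20 (where E[X] = 5168/6561 ≈ 0.78768). Hence R_3(5) > 20, i.e. R_3(5) ≥ 21.

Largest n = 20; hence R_3(5) > 20.


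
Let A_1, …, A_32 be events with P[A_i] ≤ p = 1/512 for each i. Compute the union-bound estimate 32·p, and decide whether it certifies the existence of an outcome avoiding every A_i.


Union bound: P[∪_{i=1}^{32} A_i] ≤ Σ_i P[A_i] ≤ 32·p = 32·(1/512) = 1/16.
Numerically: 1/16 ≈ 0.06250.
Is 1/16 < 1? YES.
Since P[∪ A_i] ≤ 1/16 < 1, the complement has P[∩ A_i^c] ≥ 1 − 1/16 = 15/16 > 0, so some outcome avoids every A_i.

32·p = 1/16 ≈ 0.06250; existence CERTIFIED by the union bound.


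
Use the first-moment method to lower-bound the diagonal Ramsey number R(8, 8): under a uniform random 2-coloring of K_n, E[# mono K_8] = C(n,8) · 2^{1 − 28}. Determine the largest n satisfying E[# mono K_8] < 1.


We need C(n, 8) · 2^{1 − 28} < 1, i.e. C(n, 8) < 2^{28 − 1} = 134217728.
Check values of n near the boundary:
  n = 36: C(36, 8) = 30260340; 30260340 < 134217728? YES
  n = 37: C(37, 8) = 38608020; 38608020 < 134217728? YES
  n = 38: C(38, 8) = 48903492; 48903492 < 134217728? YES
  n = 39: C(39, 8) = 61523748; 61523748 < 134217728? YES
  n = 40: C(40, 8) = 76904685; 76904685 < 134217728? YES
  n = 41: C(41, 8) = 95548245; 95548245 < 134217728? YES
  n = 42: C(42, 8) = 118030185; 118030185 < 134217728? YES
  n = 43: C(43, 8) = 145008513; 145008513 < 134217728? NO
  n = 44: C(44, 8) = 177232627; 177232627 < 134217728? NO
The largest n with C(n, 8) < 134217728 is n = 42 (where E[X] = 118030185/134217728 ≈ 0.8794). Hence R(8, 8) > 42, i.e. R(8, 8) ≥ 43.

Largest n = 42; hence R(8, 8) > 42.


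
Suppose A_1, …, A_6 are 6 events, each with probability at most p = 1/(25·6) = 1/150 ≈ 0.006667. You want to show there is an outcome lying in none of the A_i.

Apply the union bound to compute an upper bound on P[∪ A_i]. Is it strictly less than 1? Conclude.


Union bound: P[∪_{i=1}^{6} A_i] ≤ Σ_i P[A_i] ≤ 6·p = 6·(1/150) = 1/25.
Numerically: 1/25 ≈ 0.040000.
Is 1/25 < 1? YES.
Since P[∪ A_i] ≤ 1/25 < 1, the complement has P[∩ A_i^c] ≥ 1 − 1/25 = 24/25 > 0, so some outcome avoids every A_i.

6·p = 1/25 ≈ 0.040000; existence CERTIFIED by the union bound.


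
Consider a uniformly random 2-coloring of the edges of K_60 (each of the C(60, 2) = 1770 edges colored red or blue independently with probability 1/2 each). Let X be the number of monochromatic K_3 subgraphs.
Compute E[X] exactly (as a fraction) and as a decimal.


Let X = Σ_S X_S over the C(60, 3) = 34220 subsets S of size 3, where X_S = 1 if the K_3 on S is monochromatic.
For a fixed S, the K_3 on S has C(3, 2) = 3 edges. P[all 3 edges red] = (1/2)^3, and likewise for blue, so P[monochromatic] = 2·(1/2)^3 = 2^{1 − 3} = 1/4.
Summing: E[X] = C(60, 3) · 2^{1 − 3} = 34220 · 1/4 = 8555.
Numerically: E[X] ≈ 8555.000.

E[X] = C(60,3)·2^(1−C(3,2)) = 8555 ≈ 8555.000.


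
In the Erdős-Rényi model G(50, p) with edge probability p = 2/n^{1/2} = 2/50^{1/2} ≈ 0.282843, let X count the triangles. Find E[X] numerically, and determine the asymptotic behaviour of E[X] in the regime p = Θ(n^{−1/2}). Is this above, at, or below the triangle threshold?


Number of potential triangles: C(50, 3) = 19600.
Each occurs with probability p³ ≈ (0.282843)³ ≈ 2.26274170e-02.
By linearity: E[X] = C(50, 3)·p³ ≈ 19600 · 2.26274170e-02 ≈ 443.497373.
Since α = 1/2 < 1, p = c/n^{1/2} ≫ 1/n is above the triangle threshold p ~ 1/n. Asymptotically E[X] ~ (c³/6)·n^{3(1−α)} = (2³/6)·n^{1.5} → ∞; triangles are abundant w.h.p.

E[X] ≈ 443.497373; in regime p = Θ(1/n^{1/2}) E[X] diverges (above the triangle threshold p ~ 1/n).


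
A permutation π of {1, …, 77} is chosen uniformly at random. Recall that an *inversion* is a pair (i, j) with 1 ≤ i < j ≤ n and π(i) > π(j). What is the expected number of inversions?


Write X = Σ X_I over the C(77, 2) = 2926 pairs i < j, with X_I the indicator of one inversion.
There are 2926 indicators.
For each fixed pair i < j, the values π(i) and π(j) are two distinct elements of {1, …, 77} in uniformly random order; by symmetry P[π(i) > π(j)] = 1/2.
By linearity: E[X] = 2926 · (1/2) = C(77, 2) · (1/2) = 2926/2 = 1463 ≈ 1463.000.

E[X] = 1463 = 1463.000.


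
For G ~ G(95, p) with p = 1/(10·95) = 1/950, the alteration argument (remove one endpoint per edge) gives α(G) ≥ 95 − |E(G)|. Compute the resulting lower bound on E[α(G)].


E[|E(G)|] = C(95, 2)·p = 4465 · (1/950) = 47/10.
E[α(G)] ≥ n − E[|E(G)|] = 95 − 47/10 = 903/10.
Numerically: ≈ 90.300.
(This is only a lower bound; the true E[α(G)] may be larger.)

E[α(G)] ≥ 903/10 ≈ 90.300.


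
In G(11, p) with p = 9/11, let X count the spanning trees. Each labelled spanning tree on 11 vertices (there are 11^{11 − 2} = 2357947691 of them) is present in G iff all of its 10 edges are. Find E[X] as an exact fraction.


K_11 has 11^{11 − 2} = 2357947691 labelled spanning trees.
For each such spanning tree H, let X_H = 1 if all 10 edges of H are present in G. Then P[X_H = 1] = p^{10} = (9/11)^{10} = 3486784401/25937424601.
By linearity of expectation: E[X] = Σ_H E[X_H] = 2357947691 · p^{10} = 2357947691 · 3486784401/25937424601 = 3486784401/11.
Numerically: E[X] ≈ 3.1698e+08.

E[X] = 2357947691 · (9/11)^{10} = 3486784401/11 ≈ 3.1698e+08.


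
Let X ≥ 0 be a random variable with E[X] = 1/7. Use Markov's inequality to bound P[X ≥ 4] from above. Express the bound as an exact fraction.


μ = E[X] = 1/7, a = 4.
Markov: P[X ≥ 4] ≤ μ/a = (1/7)/4 = 1/28.
Numerically: ≈ 0.036.
(Since a = 4 > μ = 0.143, the bound 1/28 is < 1 and informative.)

P[X ≥ 4] ≤ 1/28 ≈ 0.036.


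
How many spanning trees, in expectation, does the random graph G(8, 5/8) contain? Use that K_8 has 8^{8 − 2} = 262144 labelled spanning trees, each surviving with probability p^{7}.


K_8 has 8^{8 − 2} = 262144 labelled spanning trees.
For each such spanning tree H, let X_H = 1 if all 7 edges of H are present in G. Then P[X_H = 1] = p^{7} = (5/8)^{7} = 78125/2097152.
Summing the indicators: E[X] = Σ_H E[X_H] = 262144 · p^{7} = 262144 · 78125/2097152 = 78125/8.
Numerically: E[X] ≈ 9766.

E[X] = 262144 · (5/8)^{7} = 78125/8 ≈ 9766.


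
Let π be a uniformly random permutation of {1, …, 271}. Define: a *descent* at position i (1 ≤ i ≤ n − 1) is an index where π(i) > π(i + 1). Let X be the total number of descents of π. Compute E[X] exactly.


Write X = Σ X_I over i = 1, …, 270, with X_I the indicator of one descent.
There are 270 indicators.
For each fixed i, the pair (π(i), π(i+1)) is a uniformly random ordered pair of distinct values from {1, …, 271}; by symmetry P[π(i) > π(i+1)] = 1/2.
By linearity: E[X] = 270 · (1/2) = (271 − 1) · (1/2) = 135 ≈ 135.000000.

E[X] = 135 = 135.000000.


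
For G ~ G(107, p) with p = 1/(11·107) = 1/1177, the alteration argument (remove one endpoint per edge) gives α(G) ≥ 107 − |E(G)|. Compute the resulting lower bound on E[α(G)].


E[|E(G)|] = C(107, 2)·p = 5671 · (1/1177) = 53/11.
E[α(G)] ≥ n − E[|E(G)|] = 107 − 53/11 = 1124/11.
Numerically: ≈ 102.181818.
(This is only a lower bound; the true E[α(G)] may be larger.)

E[α(G)] ≥ 1124/11 ≈ 102.181818.


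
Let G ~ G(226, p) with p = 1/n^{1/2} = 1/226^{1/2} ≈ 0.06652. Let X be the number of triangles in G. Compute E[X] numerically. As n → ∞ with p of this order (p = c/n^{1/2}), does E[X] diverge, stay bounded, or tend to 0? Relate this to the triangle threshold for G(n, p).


Number of potential triangles: C(226, 3) = 1898400.
Each occurs with probability p³ ≈ (0.06652)³ ≈ 2.943319e-04.
By linearity: E[X] = C(226, 3)·p³ ≈ 1898400 · 2.943319e-04 ≈ 558.7597.
Since α = 1/2 < 1, p = c/n^{1/2} ≫ 1/n is above the triangle threshold p ~ 1/n. Asymptotically E[X] ~ (c³/6)·n^{3(1−α)} = (1³/6)·n^{1.5} → ∞; triangles are abundant w.h.p.

E[X] ≈ 558.7597; in regime p = Θ(1/n^{1/2}) E[X] diverges (above the triangle threshold p ~ 1/n).


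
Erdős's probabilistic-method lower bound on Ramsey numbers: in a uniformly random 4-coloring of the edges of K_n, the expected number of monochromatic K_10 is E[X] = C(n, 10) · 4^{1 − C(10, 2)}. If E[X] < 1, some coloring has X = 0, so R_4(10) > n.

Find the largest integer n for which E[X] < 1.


We need C(n, 10) · 4^{1 − 45} < 1, i.e. C(n, 10) < 4^{45 − 1} = 309485009821345068724781056.
Check values of n near the boundary:
  n = 2018: C(2018, 10) = 301820606687612220663963508; 301820606687612220663963508 < 309485009821345068724781056? YES
  n = 2019: C(2019, 10) = 303322949179835278009229628; 303322949179835278009229628 < 309485009821345068724781056? YES
  n = 2020: C(2020, 10) = 304832018578739931133653656; 304832018578739931133653656 < 309485009821345068724781056? YES
  n = 2021: C(2021, 10) = 306347841644770462864800616; 306347841644770462864800616 < 309485009821345068724781056? YES
  n = 2022: C(2022, 10) = 307870445231474093395937796; 307870445231474093395937796 < 309485009821345068724781056? YES
  n = 2023: C(2023, 10) = 309399856285778485315440716; 309399856285778485315440716 < 309485009821345068724781056? YES
  n = 2024: C(2024, 10) = 310936101848269937576192656; 310936101848269937576192656 < 309485009821345068724781056? NO
  n = 2025: C(2025, 10) = 312479209053472269772600560; 312479209053472269772600560 < 309485009821345068724781056? NO
The largest n with C(n, 10) < 309485009821345068724781056 is n = 2023 (where E[X] = 77349964071444621328860179/77371252455336267181195264 ≈ 0.99972). Hence R_4(10) > 2023, i.e. R_4(10) ≥ 2024.

Largest n = 2023; hence R_4(10) > 2023.


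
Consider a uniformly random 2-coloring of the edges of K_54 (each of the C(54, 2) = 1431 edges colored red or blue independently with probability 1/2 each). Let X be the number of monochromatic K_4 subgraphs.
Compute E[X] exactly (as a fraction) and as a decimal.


Let X = Σ_S X_S over the C(54, 4) = 316251 subsets S of size 4, where X_S = 1 if the K_4 on S is monochromatic.
For a fixed S, the K_4 on S has C(4, 2) = 6 edges. P[all 6 edges red] = (1/2)^6, and likewise for blue, so P[monochromatic] = 2·(1/2)^6 = 2^{1 − 6} = 1/32.
By linearity: E[X] = C(54, 4) · 2^{1 − 6} = 316251 · 1/32 = 316251/32.
Numerically: E[X] ≈ 9882.844.

E[X] = C(54,4)·2^(1−C(4,2)) = 316251/32 ≈ 9882.844.


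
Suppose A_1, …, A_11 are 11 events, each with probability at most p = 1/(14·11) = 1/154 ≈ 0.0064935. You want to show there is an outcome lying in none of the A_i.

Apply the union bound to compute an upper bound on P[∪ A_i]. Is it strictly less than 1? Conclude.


Union bound: P[∪_{i=1}^{11} A_i] ≤ Σ_i P[A_i] ≤ 11·p = 11·(1/154) = 1/14.
Numerically: 1/14 ≈ 0.0714286.
Is 1/14 < 1? YES.
Since P[∪ A_i] ≤ 1/14 < 1, the complement has P[∩ A_i^c] ≥ 1 − 1/14 = 13/14 > 0, so some outcome avoids every A_i.

11·p = 1/14 ≈ 0.0714286; existence CERTIFIED by the union bound.


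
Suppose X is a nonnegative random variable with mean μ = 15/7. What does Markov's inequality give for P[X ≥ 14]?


μ = E[X] = 15/7, a = 14.
Markov: P[X ≥ 14] ≤ μ/a = (15/7)/14 = 15/98.
Numerically: ≈ 0.153061.
(Since a = 14 > μ = 2.142857, the bound 15/98 is < 1 and informative.)

P[X ≥ 14] ≤ 15/98 ≈ 0.153061.


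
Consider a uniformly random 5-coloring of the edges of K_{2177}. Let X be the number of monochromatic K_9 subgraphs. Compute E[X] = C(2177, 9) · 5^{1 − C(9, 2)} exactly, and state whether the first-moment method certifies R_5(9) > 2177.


E[X] = C(2177, 9) · 5^{1 − 36} = 2976951400847999984172400 · 5^{−35} = 2976951400847999984172400/2910383045673370361328125.
As a reduced fraction: E[X] = 119078056033919999366896/116415321826934814453125 ≈ 1.0229.
Is E[X] < 1? NO.
Since E[X] ≥ 1, the first-moment bound is inconclusive at n = 2177; it does NOT by itself certify R_5(9) > 2177.

E[X] = 119078056033919999366896/116415321826934814453125 ≈ 1.0229; E[X] ≥ 1; first-moment method inconclusive here.


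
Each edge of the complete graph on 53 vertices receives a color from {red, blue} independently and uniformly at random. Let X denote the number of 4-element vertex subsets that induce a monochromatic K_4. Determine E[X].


Let X = Σ_S X_S over the C(53, 4) = 292825 subsets S of size 4, where X_S = 1 if the K_4 on S is monochromatic.
For a fixed S, the K_4 on S has C(4, 2) = 6 edges. P[all 6 edges red] = (1/2)^6, and likewise for blue, so P[monochromatic] = 2·(1/2)^6 = 2^{1 − 6} = 1/32.
By linearity of expectation: E[X] = C(53, 4) · 2^{1 − 6} = 292825 · 1/32 = 292825/32.
Numerically: E[X] ≈ 9150.78125.

E[X] = C(53,4)·2^(1−C(4,2)) = 292825/32 ≈ 9150.78125.


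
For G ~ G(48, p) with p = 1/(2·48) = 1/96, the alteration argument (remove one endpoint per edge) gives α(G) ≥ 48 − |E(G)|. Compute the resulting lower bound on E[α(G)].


E[|E(G)|] = C(48, 2)·p = 1128 · (1/96) = 47/4.
E[α(G)] ≥ n − E[|E(G)|] = 48 − 47/4 = 145/4.
Numerically: ≈ 36.25000.
(This is only a lower bound; the true E[α(G)] may be larger.)

E[α(G)] ≥ 145/4 ≈ 36.25000.


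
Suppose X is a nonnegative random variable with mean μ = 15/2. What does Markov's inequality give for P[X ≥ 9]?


μ = E[X] = 15/2, a = 9.
Markov: P[X ≥ 9] ≤ μ/a = (15/2)/9 = 5/6.
Numerically: ≈ 0.8333.
(Since a = 9 > μ = 7.5000, the bound 5/6 is < 1 and informative.)

P[X ≥ 9] ≤ 5/6 ≈ 0.8333.


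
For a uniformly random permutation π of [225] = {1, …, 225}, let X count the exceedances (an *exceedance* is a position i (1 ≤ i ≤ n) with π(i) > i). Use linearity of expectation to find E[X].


Write X = Σ_{i=1}^{225} X_i, where X_i = 1_{π(i) > i}.
For each fixed i, π(i) is uniform over {1, …, 225} (marginal of a uniform permutation), so P[π(i) > i] = (n − i)/n. Summing: Σ_{i=1}^{225} (n − i)/n = (0 + 1 + … + 224)/225 = 225(225 − 1)/(2·225) = (225 − 1)/2.
Hence E[X] = Σ_{i=1}^{225} (225 − i)/225 = 112 ≈ 112.0000.

E[X] = 112 = 112.0000.


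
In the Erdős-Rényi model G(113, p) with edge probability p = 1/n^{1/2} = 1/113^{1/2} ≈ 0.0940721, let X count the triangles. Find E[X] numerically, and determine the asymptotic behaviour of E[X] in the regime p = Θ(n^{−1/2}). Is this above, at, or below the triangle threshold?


Number of potential triangles: C(113, 3) = 234136.
Each occurs with probability p³ ≈ (0.0940721)³ ≈ 8.32496344e-04.
By linearity: E[X] = C(113, 3)·p³ ≈ 234136 · 8.32496344e-04 ≈ 194.917364.
Since α = 1/2 < 1, p = c/n^{1/2} ≫ 1/n is above the triangle threshold p ~ 1/n. Asymptotically E[X] ~ (c³/6)·n^{3(1−α)} = (1³/6)·n^{1.5} → ∞; triangles are abundant w.h.p.

E[X] ≈ 194.917364; in regime p = Θ(1/n^{1/2}) E[X] diverges (above the triangle threshold p ~ 1/n).


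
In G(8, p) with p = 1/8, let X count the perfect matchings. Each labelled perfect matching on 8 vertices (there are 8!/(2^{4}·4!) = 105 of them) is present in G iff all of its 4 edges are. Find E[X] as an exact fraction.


K_8 has 8!/(2^{4}·4!) = 105 labelled perfect matchings.
For each such perfect matching H, let X_H = 1 if all 4 edges of H are present in G. Then P[X_H = 1] = p^{4} = (1/8)^{4} = 1/4096.
By linearity of expectation: E[X] = Σ_H E[X_H] = 105 · p^{4} = 105 · 1/4096 = 105/4096.
Numerically: E[X] ≈ 0.0256.

E[X] = 105 · (1/8)^{4} = 105/4096 ≈ 0.0256.


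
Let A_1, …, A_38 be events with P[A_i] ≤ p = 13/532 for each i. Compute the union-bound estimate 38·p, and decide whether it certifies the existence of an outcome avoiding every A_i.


Union bound: P[∪_{i=1}^{38} A_i] ≤ Σ_i P[A_i] ≤ 38·p = 38·(13/532) = 13/14.
Numerically: 13/14 ≈ 0.92857.
Is 13/14 < 1? YES.
Since P[∪ A_i] ≤ 13/14 < 1, the complement has P[∩ A_i^c] ≥ 1 − 13/14 = 1/14 > 0, so some outcome avoids every A_i.

38·p = 13/14 ≈ 0.92857; existence CERTIFIED by the union bound.


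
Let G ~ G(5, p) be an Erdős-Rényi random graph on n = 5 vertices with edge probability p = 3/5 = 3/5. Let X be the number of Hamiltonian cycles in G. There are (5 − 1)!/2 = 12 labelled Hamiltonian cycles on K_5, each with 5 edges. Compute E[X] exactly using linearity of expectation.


K_5 has (5 − 1)!/2 = 12 labelled Hamiltonian cycles.
For each such Hamiltonian cycle H, let X_H = 1 if all 5 edges of H are present in G. Then P[X_H = 1] = p^{5} = (3/5)^{5} = 243/3125.
By linearity of expectation: E[X] = Σ_H E[X_H] = 12 · p^{5} = 12 · 243/3125 = 2916/3125.
Numerically: E[X] ≈ 0.93312.

E[X] = 12 · (3/5)^{5} = 2916/3125 ≈ 0.93312.


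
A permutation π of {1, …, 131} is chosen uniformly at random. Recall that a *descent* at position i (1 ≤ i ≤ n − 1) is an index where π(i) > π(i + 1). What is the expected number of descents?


Write X = Σ X_I over i = 1, …, 130, with X_I the indicator of one descent.
There are 130 indicators.
For each fixed i, the pair (π(i), π(i+1)) is a uniformly random ordered pair of distinct values from {1, …, 131}; by symmetry P[π(i) > π(i+1)] = 1/2.
By linearity: E[X] = 130 · (1/2) = (131 − 1) · (1/2) = 65 ≈ 65.000.

E[X] = 65 = 65.000.


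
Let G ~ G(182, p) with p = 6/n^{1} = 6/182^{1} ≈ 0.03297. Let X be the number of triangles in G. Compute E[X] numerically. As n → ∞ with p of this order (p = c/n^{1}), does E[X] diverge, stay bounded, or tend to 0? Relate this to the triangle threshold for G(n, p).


Number of potential triangles: C(182, 3) = 988260.
Each occurs with probability p³ ≈ (0.03297)³ ≈ 3.582940e-05.
By linearity: E[X] = C(182, 3)·p³ ≈ 988260 · 3.582940e-05 ≈ 35.4088.
Here α = 1, so p = 6/n is exactly at the triangle threshold p ~ 1/n. Asymptotically E[X] → c³/6 = 6³/6 = 36 ≈ 36.0000, a bounded constant. In this regime the triangle count is asymptotically Poisson(c³/6).

E[X] ≈ 35.4088; in regime p = Θ(1/n^{1}) E[X] stays bounded (at the triangle threshold p ~ 1/n).


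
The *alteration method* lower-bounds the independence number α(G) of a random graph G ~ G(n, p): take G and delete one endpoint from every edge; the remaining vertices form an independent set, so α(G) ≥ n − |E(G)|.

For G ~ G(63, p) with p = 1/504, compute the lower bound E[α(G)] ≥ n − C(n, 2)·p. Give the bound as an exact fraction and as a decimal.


E[|E(G)|] = C(63, 2)·p = 1953 · (1/504) = 31/8.
E[α(G)] ≥ n − E[|E(G)|] = 63 − 31/8 = 473/8.
Numerically: ≈ 59.1250.
(This is only a lower bound; the true E[α(G)] may be larger.)

E[α(G)] ≥ 473/8 ≈ 59.1250.


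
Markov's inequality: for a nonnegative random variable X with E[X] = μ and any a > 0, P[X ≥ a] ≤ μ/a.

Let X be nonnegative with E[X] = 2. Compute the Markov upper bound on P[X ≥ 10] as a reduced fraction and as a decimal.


μ = E[X] = 2, a = 10.
Markov: P[X ≥ 10] ≤ μ/a = (2)/10 = 1/5.
Numerically: ≈ 0.2000.
(Since a = 10 > μ = 2.0000, the bound 1/5 is < 1 and informative.)

P[X ≥ 10] ≤ 1/5 ≈ 0.2000.


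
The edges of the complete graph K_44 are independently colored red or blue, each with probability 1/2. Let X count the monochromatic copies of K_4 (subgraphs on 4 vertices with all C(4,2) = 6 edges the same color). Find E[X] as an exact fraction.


Let X = Σ_S X_S over the C(44, 4) = 135751 subsets S of size 4, where X_S = 1 if the K_4 on S is monochromatic.
For a fixed S, the K_4 on S has C(4, 2) = 6 edges. P[all 6 edges red] = (1/2)^6, and likewise for blue, so P[monochromatic] = 2·(1/2)^6 = 2^{1 − 6} = 1/32.
By linearity of expectation: E[X] = C(44, 4) · 2^{1 − 6} = 135751 · 1/32 = 135751/32.
Numerically: E[X] ≈ 4242.218750.

E[X] = C(44,4)·2^(1−C(4,2)) = 135751/32 ≈ 4242.218750.


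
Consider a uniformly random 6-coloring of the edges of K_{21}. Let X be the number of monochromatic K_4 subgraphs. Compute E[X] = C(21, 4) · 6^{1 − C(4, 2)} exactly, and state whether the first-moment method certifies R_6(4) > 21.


E[X] = C(21, 4) · 6^{1 − 6} = 5985 · 6^{−5} = 5985/7776.
As a reduced fraction: E[X] = 665/864 ≈ 0.7697.
Is E[X] < 1? YES.
Since E[X] < 1, there exists a 6-coloring of K_{21} with no monochromatic K_4; hence R_6(4) > 21.

E[X] = 665/864 ≈ 0.7697; E[X] < 1, so R_6(4) > 21.


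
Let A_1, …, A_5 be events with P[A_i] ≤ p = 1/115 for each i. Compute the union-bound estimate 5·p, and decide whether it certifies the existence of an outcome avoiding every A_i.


Union bound: P[∪_{i=1}^{5} A_i] ≤ Σ_i P[A_i] ≤ 5·p = 5·(1/115) = 1/23.
Numerically: 1/23 ≈ 0.0435.
Is 1/23 < 1? YES.
Since P[∪ A_i] ≤ 1/23 < 1, the complement has P[∩ A_i^c] ≥ 1 − 1/23 = 22/23 > 0, so some outcome avoids every A_i.

5·p = 1/23 ≈ 0.0435; existence CERTIFIED by the union bound.


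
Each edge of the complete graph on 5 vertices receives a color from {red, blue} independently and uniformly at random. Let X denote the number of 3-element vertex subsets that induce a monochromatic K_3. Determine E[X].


Let X = Σ_S X_S over the C(5, 3) = 10 subsets S of size 3, where X_S = 1 if the K_3 on S is monochromatic.
For a fixed S, the K_3 on S has C(3, 2) = 3 edges. P[all 3 edges red] = (1/2)^3, and likewise for blue, so P[monochromatic] = 2·(1/2)^3 = 2^{1 − 3} = 1/4.
By linearity: E[X] = C(5, 3) · 2^{1 − 3} = 10 · 1/4 = 5/2.
Numerically: E[X] ≈ 2.50000.

E[X] = C(5,3)·2^(1−C(3,2)) = 5/2 ≈ 2.50000.


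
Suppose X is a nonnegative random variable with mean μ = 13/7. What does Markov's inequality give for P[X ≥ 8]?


μ = E[X] = 13/7, a = 8.
Markov: P[X ≥ 8] ≤ μ/a = (13/7)/8 = 13/56.
Numerically: ≈ 0.23214.
(Since a = 8 > μ = 1.85714, the bound 13/56 is < 1 and informative.)

P[X ≥ 8] ≤ 13/56 ≈ 0.23214.


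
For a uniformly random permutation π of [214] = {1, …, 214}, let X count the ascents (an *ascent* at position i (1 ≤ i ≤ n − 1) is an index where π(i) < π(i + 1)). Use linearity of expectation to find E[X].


Write X = Σ X_I over i = 1, …, 213, with X_I the indicator of one ascent.
There are 213 indicators.
For each fixed i, the pair (π(i), π(i+1)) is a uniformly random ordered pair of distinct values from {1, …, 214}; by symmetry P[π(i) < π(i+1)] = 1/2.
By linearity: E[X] = 213 · (1/2) = (214 − 1) · (1/2) = 213/2 ≈ 106.50000.

E[X] = 213/2 = 106.50000.


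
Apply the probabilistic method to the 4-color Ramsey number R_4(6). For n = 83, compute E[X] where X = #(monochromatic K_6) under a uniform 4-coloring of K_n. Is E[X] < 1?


E[X] = C(83, 6) · 4^{1 − 15} = 377447148 · 4^{−14} = 377447148/268435456.
As a reduced fraction: E[X] = 94361787/67108864 ≈ 1.4061.
Is E[X] < 1? NO.
Since E[X] ≥ 1, the first-moment bound is inconclusive at n = 83; it does NOT by itself certify R_4(6) > 83.

E[X] = 94361787/67108864 ≈ 1.4061; E[X] ≥ 1; first-moment method inconclusive here.


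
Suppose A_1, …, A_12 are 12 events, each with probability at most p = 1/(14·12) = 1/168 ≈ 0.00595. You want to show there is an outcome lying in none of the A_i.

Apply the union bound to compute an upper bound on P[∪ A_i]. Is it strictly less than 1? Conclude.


Union bound: P[∪_{i=1}^{12} A_i] ≤ Σ_i P[A_i] ≤ 12·p = 12·(1/168) = 1/14.
Numerically: 1/14 ≈ 0.07143.
Is 1/14 < 1? YES.
Since P[∪ A_i] ≤ 1/14 < 1, the complement has P[∩ A_i^c] ≥ 1 − 1/14 = 13/14 > 0, so some outcome avoids every A_i.

12·p = 1/14 ≈ 0.07143; existence CERTIFIED by the union bound.


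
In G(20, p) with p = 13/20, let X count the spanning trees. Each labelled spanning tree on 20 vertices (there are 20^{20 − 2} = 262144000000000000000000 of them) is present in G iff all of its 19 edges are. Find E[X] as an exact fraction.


K_20 has 20^{20 − 2} = 262144000000000000000000 labelled spanning trees.
For each such spanning tree H, let X_H = 1 if all 19 edges of H are present in G. Then P[X_H = 1] = p^{19} = (13/20)^{19} = 1461920290375446110677/5242880000000000000000000.
By linearity of expectation: E[X] = Σ_H E[X_H] = 262144000000000000000000 · p^{19} = 262144000000000000000000 · 1461920290375446110677/5242880000000000000000000 = 1461920290375446110677/20.
Numerically: E[X] ≈ 7.31e+19.

E[X] = 262144000000000000000000 · (13/20)^{19} = 1461920290375446110677/20 ≈ 7.31e+19.


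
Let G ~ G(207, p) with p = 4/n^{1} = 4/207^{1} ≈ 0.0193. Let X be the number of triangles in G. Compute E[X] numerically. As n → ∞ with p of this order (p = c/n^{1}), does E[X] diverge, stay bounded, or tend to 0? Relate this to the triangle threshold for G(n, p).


Number of potential triangles: C(207, 3) = 1456935.
Each occurs with probability p³ ≈ (0.0193)³ ≈ 7.21554e-06.
By linearity: E[X] = C(207, 3)·p³ ≈ 1456935 · 7.21554e-06 ≈ 10.513.
Here α = 1, so p = 4/n is exactly at the triangle threshold p ~ 1/n. Asymptotically E[X] → c³/6 = 4³/6 = 32/3 ≈ 10.667, a bounded constant. In this regime the triangle count is asymptotically Poisson(c³/6).

E[X] ≈ 10.513; in regime p = Θ(1/n^{1}) E[X] stays bounded (at the triangle threshold p ~ 1/n).


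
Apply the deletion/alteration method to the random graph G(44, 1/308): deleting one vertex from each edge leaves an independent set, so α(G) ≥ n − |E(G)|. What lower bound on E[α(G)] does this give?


E[|E(G)|] = C(44, 2)·p = 946 · (1/308) = 43/14.
E[α(G)] ≥ n − E[|E(G)|] = 44 − 43/14 = 573/14.
Numerically: ≈ 40.929.
(This is only a lower bound; the true E[α(G)] may be larger.)

E[α(G)] ≥ 573/14 ≈ 40.929.


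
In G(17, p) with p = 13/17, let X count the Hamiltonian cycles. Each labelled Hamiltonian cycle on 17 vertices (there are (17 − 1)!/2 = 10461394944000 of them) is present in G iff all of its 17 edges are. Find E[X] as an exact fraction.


K_17 has (17 − 1)!/2 = 10461394944000 labelled Hamiltonian cycles.
For each such Hamiltonian cycle H, let X_H = 1 if all 17 edges of H are present in G. Then P[X_H = 1] = p^{17} = (13/17)^{17} = 8650415919381337933/827240261886336764177.
By linearity of expectation: E[X] = Σ_H E[X_H] = 10461394944000 · p^{17} = 10461394944000 · 8650415919381337933/827240261886336764177 = 90495417362513040260241610752000/827240261886336764177.
Numerically: E[X] ≈ 1.09e+11.

E[X] = 10461394944000 · (13/17)^{17} = 90495417362513040260241610752000/827240261886336764177 ≈ 1.09e+11.


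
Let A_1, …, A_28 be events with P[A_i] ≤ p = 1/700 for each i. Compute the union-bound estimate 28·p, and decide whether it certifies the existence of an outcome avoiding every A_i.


Union bound: P[∪_{i=1}^{28} A_i] ≤ Σ_i P[A_i] ≤ 28·p = 28·(1/700) = 1/25.
Numerically: 1/25 ≈ 0.040.
Is 1/25 < 1? YES.
Since P[∪ A_i] ≤ 1/25 < 1, the complement has P[∩ A_i^c] ≥ 1 − 1/25 = 24/25 > 0, so some outcome avoids every A_i.

28·p = 1/25 ≈ 0.040; existence CERTIFIED by the union bound.


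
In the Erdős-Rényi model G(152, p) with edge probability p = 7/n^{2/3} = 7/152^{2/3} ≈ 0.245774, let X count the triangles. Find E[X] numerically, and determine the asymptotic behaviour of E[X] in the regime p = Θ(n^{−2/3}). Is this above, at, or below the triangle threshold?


Number of potential triangles: C(152, 3) = 573800.
Each occurs with probability p³ ≈ (0.245774)³ ≈ 1.48459141e-02.
By linearity: E[X] = C(152, 3)·p³ ≈ 573800 · 1.48459141e-02 ≈ 8518.585526.
Since α = 2/3 < 1, p = c/n^{2/3} ≫ 1/n is above the triangle threshold p ~ 1/n. Asymptotically E[X] ~ (c³/6)·n^{3(1−α)} = (7³/6)·n^{1} → ∞; triangles are abundant w.h.p.

E[X] ≈ 8518.585526; in regime p = Θ(1/n^{2/3}) E[X] diverges (above the triangle threshold p ~ 1/n).


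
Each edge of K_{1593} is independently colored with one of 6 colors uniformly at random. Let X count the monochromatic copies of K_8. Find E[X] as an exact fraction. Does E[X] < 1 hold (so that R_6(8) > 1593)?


E[X] = C(1593, 8) · 6^{1 − 28} = 1010555394551193970323 · 6^{−27} = 1010555394551193970323/1023490369077469249536.
As a reduced fraction: E[X] = 37427977575970147049/37907050706572935168 ≈ 0.9873619.
Is E[X] < 1? YES.
Since E[X] < 1, there exists a 6-coloring of K_{1593} with no monochromatic K_8; hence R_6(8) > 1593.

E[X] = 37427977575970147049/37907050706572935168 ≈ 0.9873619; E[X] < 1, so R_6(8) > 1593.


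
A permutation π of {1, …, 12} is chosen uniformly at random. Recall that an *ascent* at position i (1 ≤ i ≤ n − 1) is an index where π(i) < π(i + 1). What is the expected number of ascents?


Write X = Σ X_I over i = 1, …, 11, with X_I the indicator of one ascent.
There are 11 indicators.
For each fixed i, the pair (π(i), π(i+1)) is a uniformly random ordered pair of distinct values from {1, …, 12}; by symmetry P[π(i) < π(i+1)] = 1/2.
By linearity: E[X] = 11 · (1/2) = (12 − 1) · (1/2) = 11/2 ≈ 5.50000.

E[X] = 11/2 = 5.50000.


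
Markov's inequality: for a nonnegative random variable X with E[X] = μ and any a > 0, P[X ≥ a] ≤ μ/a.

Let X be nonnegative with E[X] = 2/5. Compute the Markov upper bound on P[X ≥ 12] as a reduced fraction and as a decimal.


μ = E[X] = 2/5, a = 12.
Markov: P[X ≥ 12] ≤ μ/a = (2/5)/12 = 1/30.
Numerically: ≈ 0.033.
(Since a = 12 > μ = 0.400, the bound 1/30 is < 1 and informative.)

P[X ≥ 12] ≤ 1/30 ≈ 0.033.


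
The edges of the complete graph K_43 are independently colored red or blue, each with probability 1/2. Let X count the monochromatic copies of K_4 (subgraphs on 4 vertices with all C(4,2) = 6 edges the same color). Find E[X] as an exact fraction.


Let X = Σ_S X_S over the C(43, 4) = 123410 subsets S of size 4, where X_S = 1 if the K_4 on S is monochromatic.
For a fixed S, the K_4 on S has C(4, 2) = 6 edges. P[all 6 edges red] = (1/2)^6, and likewise for blue, so P[monochromatic] = 2·(1/2)^6 = 2^{1 − 6} = 1/32.
Summing: E[X] = C(43, 4) · 2^{1 − 6} = 123410 · 1/32 = 61705/16.
Numerically: E[X] ≈ 3856.5625.

E[X] = C(43,4)·2^(1−C(4,2)) = 61705/16 ≈ 3856.5625.


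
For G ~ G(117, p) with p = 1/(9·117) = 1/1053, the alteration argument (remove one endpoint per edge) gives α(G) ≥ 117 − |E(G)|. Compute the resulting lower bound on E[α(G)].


E[|E(G)|] = C(117, 2)·p = 6786 · (1/1053) = 58/9.
E[α(G)] ≥ n − E[|E(G)|] = 117 − 58/9 = 995/9.
Numerically: ≈ 110.556.
(This is only a lower bound; the true E[α(G)] may be larger.)

E[α(G)] ≥ 995/9 ≈ 110.556.


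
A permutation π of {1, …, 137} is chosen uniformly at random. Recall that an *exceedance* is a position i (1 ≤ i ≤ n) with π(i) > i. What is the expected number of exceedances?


Write X = Σ_{i=1}^{137} X_i, where X_i = 1_{π(i) > i}.
For each fixed i, π(i) is uniform over {1, …, 137} (marginal of a uniform permutation), so P[π(i) > i] = (n − i)/n. Summing: Σ_{i=1}^{137} (n − i)/n = (0 + 1 + … + 136)/137 = 137(137 − 1)/(2·137) = (137 − 1)/2.
Hence E[X] = Σ_{i=1}^{137} (137 − i)/137 = 68 ≈ 68.00000.

E[X] = 68 = 68.00000.
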